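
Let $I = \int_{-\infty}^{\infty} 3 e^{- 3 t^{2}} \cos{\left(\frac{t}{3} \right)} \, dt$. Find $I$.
$\frac{\sqrt{3} \sqrt{\pi}}{e^{\frac{1}{108}}}$

Define $I(b) = \int_{-\infty}^{\infty} 3 e^{- 3 t^{2}} \cos{\left(b t \right)} \, dt$.

Differentiating under the integral sign,
$$I'(b) = \int_{-\infty}^{\infty} - 3 t e^{- 3 t^{2}} \sin{\left(b t \right)} \, dt.$$

Integrate $\int_{-\infty}^{\infty} t \sin(b t)\, e^{- 3 t^{2}}\, dt$ by parts with $u = \sin(b t)$ and $dv = t\, e^{- 3 t^{2}}\, dt$, giving $v = - \frac{e^{- 3 t^{2}}}{6}$. The boundary term vanishes and
$$\int_{-\infty}^{\infty} t \sin(b t)\, e^{- 3 t^{2}}\, dt = \frac{b}{6} \int_{-\infty}^{\infty} \cos(b t)\, e^{- 3 t^{2}}\, dt,$$
so $I'(b) = - \frac{b}{6}\, I(b)$.

This is a separable first-order ODE; solving with the initial condition $I(0) = \int_{-\infty}^{\infty} 3 e^{- 3 t^{2}}\,dt = \sqrt{3} \sqrt{\pi}$ gives
$$I(b) = \sqrt{3} \sqrt{\pi} e^{- \frac{b^{2}}{12}}.$$

Setting $b = \frac{1}{3}$:
$$I = \frac{\sqrt{3} \sqrt{\pi}}{e^{\frac{1}{108}}}.$$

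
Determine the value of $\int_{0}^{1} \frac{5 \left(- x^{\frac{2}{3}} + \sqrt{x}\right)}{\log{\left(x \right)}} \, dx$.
$\log{\left(\frac{59049}{100000} \right)}$

Replace the exponent $\frac{1}{2}$ by a parameter $a$: let $I(a) = \int_{0}^{1} \frac{5 \left(- x^{\frac{2}{3}} + x^{a}\right)}{\log{\left(x \right)}} \, dx$.

Since $\dfrac{\partial}{\partial a}\,x^{a} = x^{a} \ln x$, the $\ln x$ in the denominator cancels and
$$\frac{dI}{da} = \int_{0}^{1} 5 x^{a} \, dx = 5 \left[\frac{x^{a+1}}{a+1}\right]_0^1 = \frac{5}{a + 1}.$$

Integrating with respect to $a$ gives $I(a) = \log{\left(\frac{243 \left(a + 1\right)^{5}}{3125} \right)} + C$.

At $a = \frac{2}{3}$ the integrand is identically $0$, so $I(\frac{2}{3}) = 0$. The closed form gives $0$, hence $C = 0$.

Setting $a = \frac{1}{2}$:
$$I = \log{\left(\frac{59049}{100000} \right)}.$$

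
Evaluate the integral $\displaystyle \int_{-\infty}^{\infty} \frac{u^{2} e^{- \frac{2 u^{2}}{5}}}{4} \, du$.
$\frac{5 \sqrt{10} \sqrt{\pi}}{32}$

Start from the elementary integral
$$J(a) = \int_{-\infty}^{\infty} \frac{e^{- a u^{2}}}{4} \, du = \frac{\sqrt{\pi}}{4 \sqrt{a}}.$$

Differentiating under the integral sign brings down a factor of $(-u^2)$:
$$\frac{dJ}{da} = \int_{-\infty}^{\infty} - \frac{u^{2} e^{- a u^{2}}}{4} \, du = - \frac{\sqrt{\pi}}{8 a^{\frac{3}{2}}}.$$

The integral on the left is $-I$, so $I = \frac{\sqrt{\pi}}{8 a^{\frac{3}{2}}}$.

Setting $a = \frac{2}{5}$:
$$I = \frac{5 \sqrt{10} \sqrt{\pi}}{32}.$$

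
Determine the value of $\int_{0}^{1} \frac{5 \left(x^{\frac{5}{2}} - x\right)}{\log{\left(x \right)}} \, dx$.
$- \log{\left(\frac{1024}{16807} \right)}$

Consider the one-parameter family: let $I(a) = \int_{0}^{1} \frac{5 \left(x^{\frac{5}{2}} - x^{a}\right)}{\log{\left(x \right)}} \, dx$.

Since $\dfrac{\partial}{\partial a}\,x^{a} = x^{a} \ln x$, the $\ln x$ in the denominator cancels and
$$\frac{dI}{da} = \int_{0}^{1} -5 x^{a} \, dx = -5 \left[\frac{x^{a+1}}{a+1}\right]_0^1 = - \frac{5}{a + 1}.$$

Integrating with respect to $a$ gives $I(a) = - \log{\left(\frac{32 \left(a + 1\right)^{5}}{16807} \right)} + C$.

At $a = \frac{5}{2}$ the integrand is identically $0$, so $I(\frac{5}{2}) = 0$. The closed form gives $0$, hence $C = 0$.

Setting $a = 1$:
$$I = - \log{\left(\frac{1024}{16807} \right)}.$$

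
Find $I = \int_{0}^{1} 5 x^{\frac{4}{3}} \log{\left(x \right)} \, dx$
$- \frac{45}{49}$

Start from the elementary integral
$$J(a) = \int_{0}^{1} 5 x^{a} \, dx = \frac{5}{a + 1}.$$

Differentiating under the integral sign brings down a factor of $\ln x$:
$$\frac{dJ}{da} = \int_{0}^{1} 5 x^{a} \log{\left(x \right)} \, dx = - \frac{5}{\left(a + 1\right)^{2}}.$$

The integral on the left is $I$, so $I = - \frac{5}{\left(a + 1\right)^{2}}$.

Setting $a = \frac{4}{3}$:
$$I = - \frac{45}{49}.$$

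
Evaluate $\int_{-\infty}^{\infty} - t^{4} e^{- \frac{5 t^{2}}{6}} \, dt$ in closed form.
$- \frac{27 \sqrt{30} \sqrt{\pi}}{125}$

Consider the simpler parametrised integral
$$J(a) = \int_{-\infty}^{\infty} - e^{- a t^{2}} \, dt = - \frac{\sqrt{\pi}}{\sqrt{a}}.$$

Differentiating under the integral sign brings down a factor of $(-t^2)$:
$$\frac{dJ}{da} = \int_{-\infty}^{\infty} t^{2} e^{- a t^{2}} \, dt = \frac{\sqrt{\pi}}{2 a^{\frac{3}{2}}}.$$

Repeating twice in total — each differentiation brings down another $(-t^2)$ — gives
$$\frac{d^{2}J}{da^{2}} = \int_{-\infty}^{\infty} - t^{4} e^{- a t^{2}} \, dt = - \frac{3 \sqrt{\pi}}{4 a^{\frac{5}{2}}},$$
and the integrand here is exactly the target integrand, so $I = - \frac{3 \sqrt{\pi}}{4 a^{\frac{5}{2}}}$.

Setting $a = \frac{5}{6}$:
$$I = - \frac{27 \sqrt{30} \sqrt{\pi}}{125}.$$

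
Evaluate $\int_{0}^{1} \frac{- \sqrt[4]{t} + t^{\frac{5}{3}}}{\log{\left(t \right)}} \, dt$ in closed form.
$- \log{\left(\frac{15}{32} \right)}$

Introduce a parameter $a$ in the exponent: let $I(a) = \int_{0}^{1} \frac{t^{\frac{5}{3}} - t^{a}}{\log{\left(t \right)}} \, dt$.

Since $\dfrac{\partial}{\partial a}\,t^{a} = t^{a} \ln t$, the $\ln t$ in the denominator cancels and
$$\frac{dI}{da} = \int_{0}^{1} -1 t^{a} \, dt = -1 \left[\frac{t^{a+1}}{a+1}\right]_0^1 = - \frac{1}{a + 1}.$$

Integrating with respect to $a$ gives $I(a) = - \log{\left(\frac{3 a}{8} + \frac{3}{8} \right)} + C$.

At $a = \frac{5}{3}$ the integrand is identically $0$, so $I(\frac{5}{3}) = 0$. The closed form gives $0$, hence $C = 0$.

Setting $a = \frac{1}{4}$:
$$I = - \log{\left(\frac{15}{32} \right)}.$$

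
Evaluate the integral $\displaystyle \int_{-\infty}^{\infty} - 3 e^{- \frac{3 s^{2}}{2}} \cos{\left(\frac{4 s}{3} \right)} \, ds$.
$- \frac{\sqrt{6} \sqrt{\pi}}{e^{\frac{8}{27}}}$

Let $b$ denote the cosine frequency and define $I(b) = \int_{-\infty}^{\infty} - 3 e^{- \frac{3 s^{2}}{2}} \cos{\left(b s \right)} \, ds$.

Differentiating under the integral sign,
$$I'(b) = \int_{-\infty}^{\infty} 3 s e^{- \frac{3 s^{2}}{2}} \sin{\left(b s \right)} \, ds.$$

Integrate $\int_{-\infty}^{\infty} s \sin(b s)\, e^{- \frac{3 s^{2}}{2}}\, ds$ by parts with $u = \sin(b s)$ and $dv = s\, e^{- \frac{3 s^{2}}{2}}\, ds$, giving $v = - \frac{e^{- \frac{3 s^{2}}{2}}}{3}$. The boundary term vanishes and
$$\int_{-\infty}^{\infty} s \sin(b s)\, e^{- \frac{3 s^{2}}{2}}\, ds = \frac{b}{3} \int_{-\infty}^{\infty} \cos(b s)\, e^{- \frac{3 s^{2}}{2}}\, ds,$$
so $I'(b) = - \frac{b}{3}\, I(b)$.

This is a separable first-order ODE; solving with the initial condition $I(0) = \int_{-\infty}^{\infty} - 3 e^{- \frac{3 s^{2}}{2}}\,ds = - \sqrt{6} \sqrt{\pi}$ gives
$$I(b) = - \sqrt{6} \sqrt{\pi} e^{- \frac{b^{2}}{6}}.$$

Setting $b = \frac{4}{3}$:
$$I = - \frac{\sqrt{6} \sqrt{\pi}}{e^{\frac{8}{27}}}.$$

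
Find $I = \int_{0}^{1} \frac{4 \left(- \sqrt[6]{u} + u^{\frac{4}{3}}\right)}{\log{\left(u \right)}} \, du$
$\log{\left(16 \right)}$

Introduce a parameter $a$ in the exponent: let $I(a) = \int_{0}^{1} \frac{4 \left(u^{\frac{4}{3}} - u^{a}\right)}{\log{\left(u \right)}} \, du$.

Since $\dfrac{\partial}{\partial a}\,u^{a} = u^{a} \ln u$, the $\ln u$ in the denominator cancels and
$$\frac{dI}{da} = \int_{0}^{1} -4 u^{a} \, du = -4 \left[\frac{u^{a+1}}{a+1}\right]_0^1 = - \frac{4}{a + 1}.$$

Integrating with respect to $a$ gives $I(a) = - \log{\left(\frac{81 \left(a + 1\right)^{4}}{2401} \right)} + C$.

At $a = \frac{4}{3}$ the integrand is identically $0$, so $I(\frac{4}{3}) = 0$. The closed form gives $0$, hence $C = 0$.

Setting $a = \frac{1}{6}$:
$$I = \log{\left(16 \right)}.$$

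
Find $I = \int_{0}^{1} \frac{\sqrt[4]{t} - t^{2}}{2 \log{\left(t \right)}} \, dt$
$\log{\left(\frac{\sqrt{15}}{6} \right)}$

Replace the exponent $\frac{1}{4}$ by a parameter $a$: let $I(a) = \int_{0}^{1} \frac{- t^{2} + t^{a}}{2 \log{\left(t \right)}} \, dt$.

Since $\dfrac{\partial}{\partial a}\,t^{a} = t^{a} \ln t$, the $\ln t$ in the denominator cancels and
$$\frac{dI}{da} = \int_{0}^{1} \frac{1}{2} t^{a} \, dt = \frac{1}{2} \left[\frac{t^{a+1}}{a+1}\right]_0^1 = \frac{1}{2 \left(a + 1\right)}.$$

Integrating with respect to $a$ gives $I(a) = \frac{\log{\left(a + 1 \right)}}{2} - \frac{\log{\left(3 \right)}}{2} + C$.

At $a = 2$ the integrand is identically $0$, so $I(2) = 0$. The closed form gives $0$, hence $C = 0$.

Setting $a = \frac{1}{4}$:
$$I = \log{\left(\frac{\sqrt{15}}{6} \right)}.$$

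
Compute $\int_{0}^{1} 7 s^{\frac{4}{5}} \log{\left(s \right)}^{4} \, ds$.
$\frac{175000}{19683}$

Start from the elementary integral
$$J(a) = \int_{0}^{1} 7 s^{a} \, ds = \frac{7}{a + 1}.$$

Differentiating under the integral sign brings down a factor of $\ln s$:
$$\frac{dJ}{da} = \int_{0}^{1} 7 s^{a} \log{\left(s \right)} \, ds = - \frac{7}{\left(a + 1\right)^{2}}.$$

Repeating $4$ times in total — each differentiation brings down another $\ln s$ — gives
$$\frac{d^{4}J}{da^{4}} = \int_{0}^{1} 7 s^{a} \log{\left(s \right)}^{4} \, ds = \frac{168}{\left(a + 1\right)^{5}},$$
and the integrand here is exactly the target integrand, so $I = \frac{168}{\left(a + 1\right)^{5}}$.

Setting $a = \frac{4}{5}$:
$$I = \frac{175000}{19683}.$$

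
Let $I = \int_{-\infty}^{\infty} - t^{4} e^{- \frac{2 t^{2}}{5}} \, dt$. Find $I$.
$- \frac{75 \sqrt{10} \sqrt{\pi}}{32}$

Start from the elementary integral
$$J(a) = \int_{-\infty}^{\infty} - e^{- a t^{2}} \, dt = - \frac{\sqrt{\pi}}{\sqrt{a}}.$$

Differentiating under the integral sign brings down a factor of $(-t^2)$:
$$\frac{dJ}{da} = \int_{-\infty}^{\infty} t^{2} e^{- a t^{2}} \, dt = \frac{\sqrt{\pi}}{2 a^{\frac{3}{2}}}.$$

Repeating twice in total — each differentiation brings down another $(-t^2)$ — gives
$$\frac{d^{2}J}{da^{2}} = \int_{-\infty}^{\infty} - t^{4} e^{- a t^{2}} \, dt = - \frac{3 \sqrt{\pi}}{4 a^{\frac{5}{2}}},$$
and the integrand here is exactly the target integrand, so $I = - \frac{3 \sqrt{\pi}}{4 a^{\frac{5}{2}}}$.

Setting $a = \frac{2}{5}$:
$$I = - \frac{75 \sqrt{10} \sqrt{\pi}}{32}.$$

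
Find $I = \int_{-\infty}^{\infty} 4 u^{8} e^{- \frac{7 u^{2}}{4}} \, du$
$\frac{1920 \sqrt{7} \sqrt{\pi}}{2401}$

Start from the elementary integral
$$J(a) = \int_{-\infty}^{\infty} 4 e^{- a u^{2}} \, du = \frac{4 \sqrt{\pi}}{\sqrt{a}}.$$

Differentiating under the integral sign brings down a factor of $(-u^2)$:
$$\frac{dJ}{da} = \int_{-\infty}^{\infty} - 4 u^{2} e^{- a u^{2}} \, du = - \frac{2 \sqrt{\pi}}{a^{\frac{3}{2}}}.$$

Repeating $4$ times in total — each differentiation brings down another $(-u^2)$ — gives
$$\frac{d^{4}J}{da^{4}} = \int_{-\infty}^{\infty} 4 u^{8} e^{- a u^{2}} \, du = \frac{105 \sqrt{\pi}}{4 a^{\frac{9}{2}}},$$
and the integrand here is exactly the target integrand, so $I = \frac{105 \sqrt{\pi}}{4 a^{\frac{9}{2}}}$.

Setting $a = \frac{7}{4}$:
$$I = \frac{1920 \sqrt{7} \sqrt{\pi}}{2401}.$$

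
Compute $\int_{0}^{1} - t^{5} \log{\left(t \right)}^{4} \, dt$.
$- \frac{1}{324}$

Begin with the known integral
$$J(a) = \int_{0}^{1} - t^{a} \, dt = - \frac{1}{a + 1}.$$

Differentiating under the integral sign brings down a factor of $\ln t$:
$$\frac{dJ}{da} = \int_{0}^{1} - t^{a} \log{\left(t \right)} \, dt = \frac{1}{\left(a + 1\right)^{2}}.$$

Repeating $4$ times in total — each differentiation brings down another $\ln t$ — gives
$$\frac{d^{4}J}{da^{4}} = \int_{0}^{1} - t^{a} \log{\left(t \right)}^{4} \, dt = - \frac{24}{\left(a + 1\right)^{5}},$$
and the integrand here is exactly the target integrand, so $I = - \frac{24}{\left(a + 1\right)^{5}}$.

Setting $a = 5$:
$$I = - \frac{1}{324}.$$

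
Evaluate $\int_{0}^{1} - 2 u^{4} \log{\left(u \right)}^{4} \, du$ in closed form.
$- \frac{48}{3125}$

Start from the elementary integral
$$J(a) = \int_{0}^{1} - 2 u^{a} \, du = - \frac{2}{a + 1}.$$

Differentiating under the integral sign brings down a factor of $\ln u$:
$$\frac{dJ}{da} = \int_{0}^{1} - 2 u^{a} \log{\left(u \right)} \, du = \frac{2}{\left(a + 1\right)^{2}}.$$

Repeating $4$ times in total — each differentiation brings down another $\ln u$ — gives
$$\frac{d^{4}J}{da^{4}} = \int_{0}^{1} - 2 u^{a} \log{\left(u \right)}^{4} \, du = - \frac{48}{\left(a + 1\right)^{5}},$$
and the integrand here is exactly the target integrand, so $I = - \frac{48}{\left(a + 1\right)^{5}}$.

Setting $a = 4$:
$$I = - \frac{48}{3125}.$$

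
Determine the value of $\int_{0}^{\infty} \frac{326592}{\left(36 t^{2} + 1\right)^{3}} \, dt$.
$10206 \pi$

Begin with the known result
$$J(a) = \int_{0}^{\infty} \frac{7}{a^{2} + t^{2}} \, dt = \frac{7 \pi}{2 a}.$$

Differentiating under the integral sign with respect to $a$,
$$\frac{dJ}{da} = \int_{0}^{\infty} - \frac{14 a}{\left(a^{2} + t^{2}\right)^{2}} \, dt = - \frac{7 \pi}{2 a^{2}},$$
so $\int_{0}^{\infty} \frac{7}{\left(a^{2} + t^{2}\right)^{2}} \, dt = \frac{7 \pi}{4 a^{3}}$.

Repeating — each differentiation of $1/(t^2+a^2)^j$ produces $-2ja/(t^2+a^2)^{j+1}$ — and dividing through by $-2ja$ at each step yields, after $2$ differentiations in total,
$$\int_{0}^{\infty} \frac{7}{\left(a^{2} + t^{2}\right)^{3}} \, dt = \frac{21 \pi}{16 a^{5}}.$$

Setting $a = \frac{1}{6}$:
$$I = 10206 \pi.$$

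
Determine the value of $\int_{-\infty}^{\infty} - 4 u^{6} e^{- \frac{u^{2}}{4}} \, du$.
$- 960 \sqrt{\pi}$

Start from the elementary integral
$$J(a) = \int_{-\infty}^{\infty} - 4 e^{- a u^{2}} \, du = - \frac{4 \sqrt{\pi}}{\sqrt{a}}.$$

Differentiating under the integral sign brings down a factor of $(-u^2)$:
$$\frac{dJ}{da} = \int_{-\infty}^{\infty} 4 u^{2} e^{- a u^{2}} \, du = \frac{2 \sqrt{\pi}}{a^{\frac{3}{2}}}.$$

Repeating $3$ times in total — each differentiation brings down another $(-u^2)$ — gives
$$\frac{d^{3}J}{da^{3}} = \int_{-\infty}^{\infty} 4 u^{6} e^{- a u^{2}} \, du = \frac{15 \sqrt{\pi}}{2 a^{\frac{7}{2}}},$$
and the integrand here is $(-1)^{3}$ times the target integrand, so $I = (-1)^{3}\,\frac{d^{3}J}{da^{3}} = - \frac{15 \sqrt{\pi}}{2 a^{\frac{7}{2}}}$.

Setting $a = \frac{1}{4}$:
$$I = - 960 \sqrt{\pi}.$$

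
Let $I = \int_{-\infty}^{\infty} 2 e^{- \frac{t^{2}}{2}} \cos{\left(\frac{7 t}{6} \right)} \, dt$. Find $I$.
$\frac{2 \sqrt{2} \sqrt{\pi}}{e^{\frac{49}{72}}}$

Treat the cosine frequency as a parameter and define $I(b) = \int_{-\infty}^{\infty} 2 e^{- \frac{t^{2}}{2}} \cos{\left(b t \right)} \, dt$.

Differentiating under the integral sign,
$$I'(b) = \int_{-\infty}^{\infty} - 2 t e^{- \frac{t^{2}}{2}} \sin{\left(b t \right)} \, dt.$$

Integrate $\int_{-\infty}^{\infty} t \sin(b t)\, e^{- \frac{t^{2}}{2}}\, dt$ by parts with $u = \sin(b t)$ and $dv = t\, e^{- \frac{t^{2}}{2}}\, dt$, giving $v = - e^{- \frac{t^{2}}{2}}$. The boundary term vanishes and
$$\int_{-\infty}^{\infty} t \sin(b t)\, e^{- \frac{t^{2}}{2}}\, dt = b \int_{-\infty}^{\infty} \cos(b t)\, e^{- \frac{t^{2}}{2}}\, dt,$$
so $I'(b) = - b\, I(b)$.

This is a separable first-order ODE; solving with the initial condition $I(0) = \int_{-\infty}^{\infty} 2 e^{- \frac{t^{2}}{2}}\,dt = 2 \sqrt{2} \sqrt{\pi}$ gives
$$I(b) = 2 \sqrt{2} \sqrt{\pi} e^{- \frac{b^{2}}{2}}.$$

Setting $b = \frac{7}{6}$:
$$I = \frac{2 \sqrt{2} \sqrt{\pi}}{e^{\frac{49}{72}}}.$$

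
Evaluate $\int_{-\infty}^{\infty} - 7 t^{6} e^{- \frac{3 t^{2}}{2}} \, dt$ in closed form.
$- \frac{35 \sqrt{6} \sqrt{\pi}}{27}$

Consider the simpler parametrised integral
$$J(a) = \int_{-\infty}^{\infty} - 7 e^{- a t^{2}} \, dt = - \frac{7 \sqrt{\pi}}{\sqrt{a}}.$$

Differentiating under the integral sign brings down a factor of $(-t^2)$:
$$\frac{dJ}{da} = \int_{-\infty}^{\infty} 7 t^{2} e^{- a t^{2}} \, dt = \frac{7 \sqrt{\pi}}{2 a^{\frac{3}{2}}}.$$

Repeating $3$ times in total — each differentiation brings down another $(-t^2)$ — gives
$$\frac{d^{3}J}{da^{3}} = \int_{-\infty}^{\infty} 7 t^{6} e^{- a t^{2}} \, dt = \frac{105 \sqrt{\pi}}{8 a^{\frac{7}{2}}},$$
and the integrand here is $(-1)^{3}$ times the target integrand, so $I = (-1)^{3}\,\frac{d^{3}J}{da^{3}} = - \frac{105 \sqrt{\pi}}{8 a^{\frac{7}{2}}}$.

Setting $a = \frac{3}{2}$:
$$I = - \frac{35 \sqrt{6} \sqrt{\pi}}{27}.$$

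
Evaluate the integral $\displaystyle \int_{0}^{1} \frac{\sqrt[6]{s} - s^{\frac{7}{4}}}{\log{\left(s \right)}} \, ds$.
$\log{\left(\frac{14}{33} \right)}$

Consider the one-parameter family: let $I(a) = \int_{0}^{1} \frac{- s^{\frac{7}{4}} + s^{a}}{\log{\left(s \right)}} \, ds$.

Since $\dfrac{\partial}{\partial a}\,s^{a} = s^{a} \ln s$, the $\ln s$ in the denominator cancels and
$$\frac{dI}{da} = \int_{0}^{1} s^{a} \, ds = \left[\frac{s^{a+1}}{a+1}\right]_0^1 = \frac{1}{a + 1}.$$

Integrating with respect to $a$ gives $I(a) = \log{\left(\frac{4 a}{11} + \frac{4}{11} \right)} + C$.

At $a = \frac{7}{4}$ the integrand is identically $0$, so $I(\frac{7}{4}) = 0$. The closed form gives $0$, hence $C = 0$.

Setting $a = \frac{1}{6}$:
$$I = \log{\left(\frac{14}{33} \right)}.$$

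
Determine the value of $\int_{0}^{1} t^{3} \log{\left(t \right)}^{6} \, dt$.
$\frac{45}{1024}$

Start from the elementary integral
$$J(a) = \int_{0}^{1} t^{a} \, dt = \frac{1}{a + 1}.$$

Differentiating under the integral sign brings down a factor of $\ln t$:
$$\frac{dJ}{da} = \int_{0}^{1} t^{a} \log{\left(t \right)} \, dt = - \frac{1}{\left(a + 1\right)^{2}}.$$

Repeating $6$ times in total — each differentiation brings down another $\ln t$ — gives
$$\frac{d^{6}J}{da^{6}} = \int_{0}^{1} t^{a} \log{\left(t \right)}^{6} \, dt = \frac{720}{\left(a + 1\right)^{7}},$$
and the integrand here is exactly the target integrand, so $I = \frac{720}{\left(a + 1\right)^{7}}$.

Setting $a = 3$:
$$I = \frac{45}{1024}.$$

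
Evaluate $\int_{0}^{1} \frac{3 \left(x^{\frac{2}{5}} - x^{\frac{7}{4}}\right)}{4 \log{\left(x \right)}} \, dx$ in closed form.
$\log{\left(\frac{2 \sqrt{2} \sqrt[4]{55} \cdot 7^{\frac{3}{4}}}{55} \right)}$

Introduce a parameter $a$ in the exponent: let $I(a) = \int_{0}^{1} \frac{3 \left(x^{\frac{2}{5}} - x^{a}\right)}{4 \log{\left(x \right)}} \, dx$.

Since $\dfrac{\partial}{\partial a}\,x^{a} = x^{a} \ln x$, the $\ln x$ in the denominator cancels and
$$\frac{dI}{da} = \int_{0}^{1} - \frac{3}{4} x^{a} \, dx = - \frac{3}{4} \left[\frac{x^{a+1}}{a+1}\right]_0^1 = - \frac{3}{4 a + 4}.$$

Integrating with respect to $a$ gives $I(a) = - \frac{3 \log{\left(a + 1 \right)}}{4} - \frac{3 \log{\left(5 \right)}}{4} + \frac{3 \log{\left(7 \right)}}{4} + C$.

At $a = \frac{2}{5}$ the integrand is identically $0$, so $I(\frac{2}{5}) = 0$. The closed form gives $0$, hence $C = 0$.

Setting $a = \frac{7}{4}$:
$$I = \log{\left(\frac{2 \sqrt{2} \sqrt[4]{55} \cdot 7^{\frac{3}{4}}}{55} \right)}.$$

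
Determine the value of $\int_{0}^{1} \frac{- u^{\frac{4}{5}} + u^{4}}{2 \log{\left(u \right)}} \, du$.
$\log{\left(\frac{5}{3} \right)}$

Introduce a parameter $a$ in the exponent: let $I(a) = \int_{0}^{1} \frac{- u^{\frac{4}{5}} + u^{a}}{2 \log{\left(u \right)}} \, du$.

Since $\dfrac{\partial}{\partial a}\,u^{a} = u^{a} \ln u$, the $\ln u$ in the denominator cancels and
$$\frac{dI}{da} = \int_{0}^{1} \frac{1}{2} u^{a} \, du = \frac{1}{2} \left[\frac{u^{a+1}}{a+1}\right]_0^1 = \frac{1}{2 \left(a + 1\right)}.$$

Integrating with respect to $a$ gives $I(a) = \frac{\log{\left(a + 1 \right)}}{2} - \log{\left(3 \right)} + \frac{\log{\left(5 \right)}}{2} + C$.

At $a = \frac{4}{5}$ the integrand is identically $0$, so $I(\frac{4}{5}) = 0$. The closed form gives $0$, hence $C = 0$.

Setting $a = 4$:
$$I = \log{\left(\frac{5}{3} \right)}.$$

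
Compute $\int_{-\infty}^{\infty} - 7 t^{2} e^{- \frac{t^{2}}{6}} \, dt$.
$- 21 \sqrt{6} \sqrt{\pi}$

Begin with the known integral
$$J(a) = \int_{-\infty}^{\infty} - 7 e^{- a t^{2}} \, dt = - \frac{7 \sqrt{\pi}}{\sqrt{a}}.$$

Differentiating under the integral sign brings down a factor of $(-t^2)$:
$$\frac{dJ}{da} = \int_{-\infty}^{\infty} 7 t^{2} e^{- a t^{2}} \, dt = \frac{7 \sqrt{\pi}}{2 a^{\frac{3}{2}}}.$$

The integral on the left is $-I$, so $I = - \frac{7 \sqrt{\pi}}{2 a^{\frac{3}{2}}}$.

Setting $a = \frac{1}{6}$:
$$I = - 21 \sqrt{6} \sqrt{\pi}.$$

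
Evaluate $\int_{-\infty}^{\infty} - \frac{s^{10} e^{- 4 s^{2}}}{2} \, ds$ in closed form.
$- \frac{945 \sqrt{\pi}}{131072}$

Begin with the known integral
$$J(a) = \int_{-\infty}^{\infty} - \frac{e^{- a s^{2}}}{2} \, ds = - \frac{\sqrt{\pi}}{2 \sqrt{a}}.$$

Differentiating under the integral sign brings down a factor of $(-s^2)$:
$$\frac{dJ}{da} = \int_{-\infty}^{\infty} \frac{s^{2} e^{- a s^{2}}}{2} \, ds = \frac{\sqrt{\pi}}{4 a^{\frac{3}{2}}}.$$

Repeating $5$ times in total — each differentiation brings down another $(-s^2)$ — gives
$$\frac{d^{5}J}{da^{5}} = \int_{-\infty}^{\infty} \frac{s^{10} e^{- a s^{2}}}{2} \, ds = \frac{945 \sqrt{\pi}}{64 a^{\frac{11}{2}}},$$
and the integrand here is $(-1)^{5}$ times the target integrand, so $I = (-1)^{5}\,\frac{d^{5}J}{da^{5}} = - \frac{945 \sqrt{\pi}}{64 a^{\frac{11}{2}}}$.

Setting $a = 4$:
$$I = - \frac{945 \sqrt{\pi}}{131072}.$$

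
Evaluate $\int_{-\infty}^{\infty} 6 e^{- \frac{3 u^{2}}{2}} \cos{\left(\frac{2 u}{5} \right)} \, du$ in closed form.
$\frac{2 \sqrt{6} \sqrt{\pi}}{e^{\frac{2}{75}}}$

Define $I(b) = \int_{-\infty}^{\infty} 6 e^{- \frac{3 u^{2}}{2}} \cos{\left(b u \right)} \, du$.

Differentiating under the integral sign,
$$I'(b) = \int_{-\infty}^{\infty} - 6 u e^{- \frac{3 u^{2}}{2}} \sin{\left(b u \right)} \, du.$$

Integrate $\int_{-\infty}^{\infty} u \sin(b u)\, e^{- \frac{3 u^{2}}{2}}\, du$ by parts with $w = \sin(b u)$ and $dv = u\, e^{- \frac{3 u^{2}}{2}}\, du$, giving $v = - \frac{e^{- \frac{3 u^{2}}{2}}}{3}$. The boundary term vanishes and
$$\int_{-\infty}^{\infty} u \sin(b u)\, e^{- \frac{3 u^{2}}{2}}\, du = \frac{b}{3} \int_{-\infty}^{\infty} \cos(b u)\, e^{- \frac{3 u^{2}}{2}}\, du,$$
so $I'(b) = - \frac{b}{3}\, I(b)$.

This is a separable first-order ODE; solving with the initial condition $I(0) = \int_{-\infty}^{\infty} 6 e^{- \frac{3 u^{2}}{2}}\,du = 2 \sqrt{6} \sqrt{\pi}$ gives
$$I(b) = 2 \sqrt{6} \sqrt{\pi} e^{- \frac{b^{2}}{6}}.$$

Setting $b = \frac{2}{5}$:
$$I = \frac{2 \sqrt{6} \sqrt{\pi}}{e^{\frac{2}{75}}}.$$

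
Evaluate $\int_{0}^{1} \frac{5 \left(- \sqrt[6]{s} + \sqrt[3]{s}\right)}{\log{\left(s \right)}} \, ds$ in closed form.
$- \log{\left(\frac{16807}{32768} \right)}$

Replace the exponent $\frac{1}{6}$ by a parameter $a$: let $I(a) = \int_{0}^{1} \frac{5 \left(\sqrt[3]{s} - s^{a}\right)}{\log{\left(s \right)}} \, ds$.

Since $\dfrac{\partial}{\partial a}\,s^{a} = s^{a} \ln s$, the $\ln s$ in the denominator cancels and
$$\frac{dI}{da} = \int_{0}^{1} -5 s^{a} \, ds = -5 \left[\frac{s^{a+1}}{a+1}\right]_0^1 = - \frac{5}{a + 1}.$$

Integrating with respect to $a$ gives $I(a) = - \log{\left(\frac{243 \left(a + 1\right)^{5}}{1024} \right)} + C$.

At $a = \frac{1}{3}$ the integrand is identically $0$, so $I(\frac{1}{3}) = 0$. The closed form gives $0$, hence $C = 0$.

Setting $a = \frac{1}{6}$:
$$I = - \log{\left(\frac{16807}{32768} \right)}.$$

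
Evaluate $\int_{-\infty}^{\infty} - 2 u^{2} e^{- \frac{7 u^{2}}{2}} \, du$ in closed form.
$- \frac{2 \sqrt{14} \sqrt{\pi}}{49}$

Start from the elementary integral
$$J(a) = \int_{-\infty}^{\infty} - 2 e^{- a u^{2}} \, du = - \frac{2 \sqrt{\pi}}{\sqrt{a}}.$$

Differentiating under the integral sign brings down a factor of $(-u^2)$:
$$\frac{dJ}{da} = \int_{-\infty}^{\infty} 2 u^{2} e^{- a u^{2}} \, du = \frac{\sqrt{\pi}}{a^{\frac{3}{2}}}.$$

The integral on the left is $-I$, so $I = - \frac{\sqrt{\pi}}{a^{\frac{3}{2}}}$.

Setting $a = \frac{7}{2}$:
$$I = - \frac{2 \sqrt{14} \sqrt{\pi}}{49}.$$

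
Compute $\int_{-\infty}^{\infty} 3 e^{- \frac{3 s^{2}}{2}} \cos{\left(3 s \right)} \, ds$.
$\frac{\sqrt{6} \sqrt{\pi}}{e^{\frac{3}{2}}}$

Define $I(b) = \int_{-\infty}^{\infty} 3 e^{- \frac{3 s^{2}}{2}} \cos{\left(b s \right)} \, ds$.

Differentiating under the integral sign,
$$I'(b) = \int_{-\infty}^{\infty} - 3 s e^{- \frac{3 s^{2}}{2}} \sin{\left(b s \right)} \, ds.$$

Integrate $\int_{-\infty}^{\infty} s \sin(b s)\, e^{- \frac{3 s^{2}}{2}}\, ds$ by parts with $u = \sin(b s)$ and $dv = s\, e^{- \frac{3 s^{2}}{2}}\, ds$, giving $v = - \frac{e^{- \frac{3 s^{2}}{2}}}{3}$. The boundary term vanishes and
$$\int_{-\infty}^{\infty} s \sin(b s)\, e^{- \frac{3 s^{2}}{2}}\, ds = \frac{b}{3} \int_{-\infty}^{\infty} \cos(b s)\, e^{- \frac{3 s^{2}}{2}}\, ds,$$
so $I'(b) = - \frac{b}{3}\, I(b)$.

This is a separable first-order ODE; solving with the initial condition $I(0) = \int_{-\infty}^{\infty} 3 e^{- \frac{3 s^{2}}{2}}\,ds = \sqrt{6} \sqrt{\pi}$ gives
$$I(b) = \sqrt{6} \sqrt{\pi} e^{- \frac{b^{2}}{6}}.$$

Setting $b = 3$:
$$I = \frac{\sqrt{6} \sqrt{\pi}}{e^{\frac{3}{2}}}.$$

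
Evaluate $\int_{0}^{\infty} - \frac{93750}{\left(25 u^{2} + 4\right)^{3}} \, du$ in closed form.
$- \frac{28125 \pi}{256}$

Recall the elementary integral
$$J(a) = \int_{0}^{\infty} - \frac{6}{a^{2} + u^{2}} \, du = - \frac{3 \pi}{a}.$$

Differentiating under the integral sign with respect to $a$,
$$\frac{dJ}{da} = \int_{0}^{\infty} \frac{12 a}{\left(a^{2} + u^{2}\right)^{2}} \, du = \frac{3 \pi}{a^{2}},$$
so $\int_{0}^{\infty} - \frac{6}{\left(a^{2} + u^{2}\right)^{2}} \, du = - \frac{3 \pi}{2 a^{3}}$.

Repeating — each differentiation of $1/(u^2+a^2)^j$ produces $-2ja/(u^2+a^2)^{j+1}$ — and dividing through by $-2ja$ at each step yields, after $2$ differentiations in total,
$$\int_{0}^{\infty} - \frac{6}{\left(a^{2} + u^{2}\right)^{3}} \, du = - \frac{9 \pi}{8 a^{5}}.$$

Setting $a = \frac{2}{5}$:
$$I = - \frac{28125 \pi}{256}.$$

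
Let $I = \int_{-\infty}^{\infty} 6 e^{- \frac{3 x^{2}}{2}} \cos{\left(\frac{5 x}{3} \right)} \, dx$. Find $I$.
$\frac{2 \sqrt{6} \sqrt{\pi}}{e^{\frac{25}{54}}}$

Let $b$ denote the cosine frequency and define $I(b) = \int_{-\infty}^{\infty} 6 e^{- \frac{3 x^{2}}{2}} \cos{\left(b x \right)} \, dx$.

Differentiating under the integral sign,
$$I'(b) = \int_{-\infty}^{\infty} - 6 x e^{- \frac{3 x^{2}}{2}} \sin{\left(b x \right)} \, dx.$$

Integrate $\int_{-\infty}^{\infty} x \sin(b x)\, e^{- \frac{3 x^{2}}{2}}\, dx$ by parts with $u = \sin(b x)$ and $dv = x\, e^{- \frac{3 x^{2}}{2}}\, dx$, giving $v = - \frac{e^{- \frac{3 x^{2}}{2}}}{3}$. The boundary term vanishes and
$$\int_{-\infty}^{\infty} x \sin(b x)\, e^{- \frac{3 x^{2}}{2}}\, dx = \frac{b}{3} \int_{-\infty}^{\infty} \cos(b x)\, e^{- \frac{3 x^{2}}{2}}\, dx,$$
so $I'(b) = - \frac{b}{3}\, I(b)$.

This is a separable first-order ODE; solving with the initial condition $I(0) = \int_{-\infty}^{\infty} 6 e^{- \frac{3 x^{2}}{2}}\,dx = 2 \sqrt{6} \sqrt{\pi}$ gives
$$I(b) = 2 \sqrt{6} \sqrt{\pi} e^{- \frac{b^{2}}{6}}.$$

Setting $b = \frac{5}{3}$:
$$I = \frac{2 \sqrt{6} \sqrt{\pi}}{e^{\frac{25}{54}}}.$$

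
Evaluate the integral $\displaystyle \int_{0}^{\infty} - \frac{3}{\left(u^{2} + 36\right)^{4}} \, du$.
$- \frac{5 \pi}{2985984}$

Recall the elementary integral
$$J(a) = \int_{0}^{\infty} - \frac{3}{a^{2} + u^{2}} \, du = - \frac{3 \pi}{2 a}.$$

Differentiating under the integral sign with respect to $a$,
$$\frac{dJ}{da} = \int_{0}^{\infty} \frac{6 a}{\left(a^{2} + u^{2}\right)^{2}} \, du = \frac{3 \pi}{2 a^{2}},$$
so $\int_{0}^{\infty} - \frac{3}{\left(a^{2} + u^{2}\right)^{2}} \, du = - \frac{3 \pi}{4 a^{3}}$.

Repeating — each differentiation of $1/(u^2+a^2)^j$ produces $-2ja/(u^2+a^2)^{j+1}$ — and dividing through by $-2ja$ at each step yields, after $3$ differentiations in total,
$$\int_{0}^{\infty} - \frac{3}{\left(a^{2} + u^{2}\right)^{4}} \, du = - \frac{15 \pi}{32 a^{7}}.$$

Setting $a = 6$:
$$I = - \frac{5 \pi}{2985984}.$$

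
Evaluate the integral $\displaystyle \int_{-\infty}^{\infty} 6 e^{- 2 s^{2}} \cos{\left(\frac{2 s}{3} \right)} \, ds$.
$\frac{3 \sqrt{2} \sqrt{\pi}}{e^{\frac{1}{18}}}$

Let $b$ denote the cosine frequency and define $I(b) = \int_{-\infty}^{\infty} 6 e^{- 2 s^{2}} \cos{\left(b s \right)} \, ds$.

Differentiating under the integral sign,
$$I'(b) = \int_{-\infty}^{\infty} - 6 s e^{- 2 s^{2}} \sin{\left(b s \right)} \, ds.$$

Integrate $\int_{-\infty}^{\infty} s \sin(b s)\, e^{- 2 s^{2}}\, ds$ by parts with $u = \sin(b s)$ and $dv = s\, e^{- 2 s^{2}}\, ds$, giving $v = - \frac{e^{- 2 s^{2}}}{4}$. The boundary term vanishes and
$$\int_{-\infty}^{\infty} s \sin(b s)\, e^{- 2 s^{2}}\, ds = \frac{b}{4} \int_{-\infty}^{\infty} \cos(b s)\, e^{- 2 s^{2}}\, ds,$$
so $I'(b) = - \frac{b}{4}\, I(b)$.

This is a separable first-order ODE; solving with the initial condition $I(0) = \int_{-\infty}^{\infty} 6 e^{- 2 s^{2}}\,ds = 3 \sqrt{2} \sqrt{\pi}$ gives
$$I(b) = 3 \sqrt{2} \sqrt{\pi} e^{- \frac{b^{2}}{8}}.$$

Setting $b = \frac{2}{3}$:
$$I = \frac{3 \sqrt{2} \sqrt{\pi}}{e^{\frac{1}{18}}}.$$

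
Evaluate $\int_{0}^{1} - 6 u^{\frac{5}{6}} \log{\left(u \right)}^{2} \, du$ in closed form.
$- \frac{2592}{1331}$

Begin with the known integral
$$J(a) = \int_{0}^{1} - 6 u^{a} \, du = - \frac{6}{a + 1}.$$

Differentiating under the integral sign brings down a factor of $\ln u$:
$$\frac{dJ}{da} = \int_{0}^{1} - 6 u^{a} \log{\left(u \right)} \, du = \frac{6}{\left(a + 1\right)^{2}}.$$

Repeating twice in total — each differentiation brings down another $\ln u$ — gives
$$\frac{d^{2}J}{da^{2}} = \int_{0}^{1} - 6 u^{a} \log{\left(u \right)}^{2} \, du = - \frac{12}{\left(a + 1\right)^{3}},$$
and the integrand here is exactly the target integrand, so $I = - \frac{12}{\left(a + 1\right)^{3}}$.

Setting $a = \frac{5}{6}$:
$$I = - \frac{2592}{1331}.$$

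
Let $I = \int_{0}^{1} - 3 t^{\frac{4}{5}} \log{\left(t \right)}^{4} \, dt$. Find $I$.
$- \frac{25000}{6561}$

Consider the simpler parametrised integral
$$J(a) = \int_{0}^{1} - 3 t^{a} \, dt = - \frac{3}{a + 1}.$$

Differentiating under the integral sign brings down a factor of $\ln t$:
$$\frac{dJ}{da} = \int_{0}^{1} - 3 t^{a} \log{\left(t \right)} \, dt = \frac{3}{\left(a + 1\right)^{2}}.$$

Repeating $4$ times in total — each differentiation brings down another $\ln t$ — gives
$$\frac{d^{4}J}{da^{4}} = \int_{0}^{1} - 3 t^{a} \log{\left(t \right)}^{4} \, dt = - \frac{72}{\left(a + 1\right)^{5}},$$
and the integrand here is exactly the target integrand, so $I = - \frac{72}{\left(a + 1\right)^{5}}$.

Setting $a = \frac{4}{5}$:
$$I = - \frac{25000}{6561}.$$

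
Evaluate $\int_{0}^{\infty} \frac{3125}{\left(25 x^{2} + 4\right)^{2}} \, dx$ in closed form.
$\frac{625 \pi}{32}$

Recall the elementary integral
$$J(a) = \int_{0}^{\infty} \frac{5}{a^{2} + x^{2}} \, dx = \frac{5 \pi}{2 a}.$$

Differentiating under the integral sign with respect to $a$,
$$\frac{dJ}{da} = \int_{0}^{\infty} - \frac{10 a}{\left(a^{2} + x^{2}\right)^{2}} \, dx = - \frac{5 \pi}{2 a^{2}},$$
so $\int_{0}^{\infty} \frac{5}{\left(a^{2} + x^{2}\right)^{2}} \, dx = \frac{5 \pi}{4 a^{3}}$.

Setting $a = \frac{2}{5}$:
$$I = \frac{625 \pi}{32}.$$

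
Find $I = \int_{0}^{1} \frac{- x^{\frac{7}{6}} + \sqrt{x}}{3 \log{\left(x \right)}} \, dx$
$\log{\left(\frac{39^{\frac{2}{3}}}{13} \right)}$

Replace the exponent $\frac{7}{6}$ by a parameter $a$: let $I(a) = \int_{0}^{1} \frac{\sqrt{x} - x^{a}}{3 \log{\left(x \right)}} \, dx$.

Since $\dfrac{\partial}{\partial a}\,x^{a} = x^{a} \ln x$, the $\ln x$ in the denominator cancels and
$$\frac{dI}{da} = \int_{0}^{1} - \frac{1}{3} x^{a} \, dx = - \frac{1}{3} \left[\frac{x^{a+1}}{a+1}\right]_0^1 = - \frac{1}{3 a + 3}.$$

Integrating with respect to $a$ gives $I(a) = - \frac{\log{\left(a + 1 \right)}}{3} - \frac{\log{\left(2 \right)}}{3} + \frac{\log{\left(3 \right)}}{3} + C$.

At $a = \frac{1}{2}$ the integrand is identically $0$, so $I(\frac{1}{2}) = 0$. The closed form gives $0$, hence $C = 0$.

Setting $a = \frac{7}{6}$:
$$I = \log{\left(\frac{39^{\frac{2}{3}}}{13} \right)}.$$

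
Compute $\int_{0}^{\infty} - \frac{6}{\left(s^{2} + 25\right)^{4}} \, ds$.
$- \frac{3 \pi}{250000}$

Begin with the known result
$$J(a) = \int_{0}^{\infty} - \frac{6}{a^{2} + s^{2}} \, ds = - \frac{3 \pi}{a}.$$

Differentiating under the integral sign with respect to $a$,
$$\frac{dJ}{da} = \int_{0}^{\infty} \frac{12 a}{\left(a^{2} + s^{2}\right)^{2}} \, ds = \frac{3 \pi}{a^{2}},$$
so $\int_{0}^{\infty} - \frac{6}{\left(a^{2} + s^{2}\right)^{2}} \, ds = - \frac{3 \pi}{2 a^{3}}$.

Repeating — each differentiation of $1/(s^2+a^2)^j$ produces $-2ja/(s^2+a^2)^{j+1}$ — and dividing through by $-2ja$ at each step yields, after $3$ differentiations in total,
$$\int_{0}^{\infty} - \frac{6}{\left(a^{2} + s^{2}\right)^{4}} \, ds = - \frac{15 \pi}{16 a^{7}}.$$

Setting $a = 5$:
$$I = - \frac{3 \pi}{250000}.$$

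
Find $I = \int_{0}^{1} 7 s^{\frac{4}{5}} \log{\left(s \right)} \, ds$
$- \frac{175}{81}$

Start from the elementary integral
$$J(a) = \int_{0}^{1} 7 s^{a} \, ds = \frac{7}{a + 1}.$$

Differentiating under the integral sign brings down a factor of $\ln s$:
$$\frac{dJ}{da} = \int_{0}^{1} 7 s^{a} \log{\left(s \right)} \, ds = - \frac{7}{\left(a + 1\right)^{2}}.$$

The integral on the left is $I$, so $I = - \frac{7}{\left(a + 1\right)^{2}}$.

Setting $a = \frac{4}{5}$:
$$I = - \frac{175}{81}.$$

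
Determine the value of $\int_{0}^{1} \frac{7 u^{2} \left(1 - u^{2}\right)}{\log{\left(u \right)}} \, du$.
$\log{\left(\frac{2187}{78125} \right)}$

Consider the one-parameter family: let $I(a) = \int_{0}^{1} \frac{7 \left(u^{2} - u^{a}\right)}{\log{\left(u \right)}} \, du$.

Since $\dfrac{\partial}{\partial a}\,u^{a} = u^{a} \ln u$, the $\ln u$ in the denominator cancels and
$$\frac{dI}{da} = \int_{0}^{1} -7 u^{a} \, du = -7 \left[\frac{u^{a+1}}{a+1}\right]_0^1 = - \frac{7}{a + 1}.$$

Integrating with respect to $a$ gives $I(a) = \log{\left(\frac{2187}{\left(a + 1\right)^{7}} \right)} + C$.

At $a = 2$ the integrand is identically $0$, so $I(2) = 0$. The closed form gives $0$, hence $C = 0$.

Setting $a = 4$:
$$I = \log{\left(\frac{2187}{78125} \right)}.$$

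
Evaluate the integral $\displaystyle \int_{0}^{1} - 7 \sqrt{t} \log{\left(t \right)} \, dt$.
$\frac{28}{9}$

Consider the simpler parametrised integral
$$J(a) = \int_{0}^{1} - 7 t^{a} \, dt = - \frac{7}{a + 1}.$$

Differentiating under the integral sign brings down a factor of $\ln t$:
$$\frac{dJ}{da} = \int_{0}^{1} - 7 t^{a} \log{\left(t \right)} \, dt = \frac{7}{\left(a + 1\right)^{2}}.$$

The integral on the left is $I$, so $I = \frac{7}{\left(a + 1\right)^{2}}$.

Setting $a = \frac{1}{2}$:
$$I = \frac{28}{9}.$$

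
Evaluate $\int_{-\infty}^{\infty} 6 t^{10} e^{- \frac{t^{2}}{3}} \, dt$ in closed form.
$\frac{688905 \sqrt{3} \sqrt{\pi}}{16}$

Consider the simpler parametrised integral
$$J(a) = \int_{-\infty}^{\infty} 6 e^{- a t^{2}} \, dt = \frac{6 \sqrt{\pi}}{\sqrt{a}}.$$

Differentiating under the integral sign brings down a factor of $(-t^2)$:
$$\frac{dJ}{da} = \int_{-\infty}^{\infty} - 6 t^{2} e^{- a t^{2}} \, dt = - \frac{3 \sqrt{\pi}}{a^{\frac{3}{2}}}.$$

Repeating $5$ times in total — each differentiation brings down another $(-t^2)$ — gives
$$\frac{d^{5}J}{da^{5}} = \int_{-\infty}^{\infty} - 6 t^{10} e^{- a t^{2}} \, dt = - \frac{2835 \sqrt{\pi}}{16 a^{\frac{11}{2}}},$$
and the integrand here is $(-1)^{5}$ times the target integrand, so $I = (-1)^{5}\,\frac{d^{5}J}{da^{5}} = \frac{2835 \sqrt{\pi}}{16 a^{\frac{11}{2}}}$.

Setting $a = \frac{1}{3}$:
$$I = \frac{688905 \sqrt{3} \sqrt{\pi}}{16}.$$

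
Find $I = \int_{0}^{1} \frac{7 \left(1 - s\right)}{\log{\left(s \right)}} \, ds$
$- \log{\left(128 \right)}$

Replace the exponent $1$ by a parameter $a$: let $I(a) = \int_{0}^{1} \frac{7 \left(1 - s^{a}\right)}{\log{\left(s \right)}} \, ds$.

Since $\dfrac{\partial}{\partial a}\,s^{a} = s^{a} \ln s$, the $\ln s$ in the denominator cancels and
$$\frac{dI}{da} = \int_{0}^{1} -7 s^{a} \, ds = -7 \left[\frac{s^{a+1}}{a+1}\right]_0^1 = - \frac{7}{a + 1}.$$

Integrating with respect to $a$ gives $I(a) = - 7 \log{\left(a + 1 \right)} + C$.

At $a = 0$ the integrand is identically $0$, so $I(0) = 0$. The closed form gives $0$, hence $C = 0$.

Setting $a = 1$:
$$I = - \log{\left(128 \right)}.$$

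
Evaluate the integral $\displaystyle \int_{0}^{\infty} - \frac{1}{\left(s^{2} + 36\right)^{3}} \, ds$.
$- \frac{\pi}{41472}$

Begin with the known result
$$J(a) = \int_{0}^{\infty} - \frac{1}{a^{2} + s^{2}} \, ds = - \frac{\pi}{2 a}.$$

Differentiating under the integral sign with respect to $a$,
$$\frac{dJ}{da} = \int_{0}^{\infty} \frac{2 a}{\left(a^{2} + s^{2}\right)^{2}} \, ds = \frac{\pi}{2 a^{2}},$$
so $\int_{0}^{\infty} - \frac{1}{\left(a^{2} + s^{2}\right)^{2}} \, ds = - \frac{\pi}{4 a^{3}}$.

Repeating — each differentiation of $1/(s^2+a^2)^j$ produces $-2ja/(s^2+a^2)^{j+1}$ — and dividing through by $-2ja$ at each step yields, after $2$ differentiations in total,
$$\int_{0}^{\infty} - \frac{1}{\left(a^{2} + s^{2}\right)^{3}} \, ds = - \frac{3 \pi}{16 a^{5}}.$$

Setting $a = 6$:
$$I = - \frac{\pi}{41472}.$$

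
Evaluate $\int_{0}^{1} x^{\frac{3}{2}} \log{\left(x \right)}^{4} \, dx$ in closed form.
$\frac{768}{3125}$

Begin with the known integral
$$J(a) = \int_{0}^{1} x^{a} \, dx = \frac{1}{a + 1}.$$

Differentiating under the integral sign brings down a factor of $\ln x$:
$$\frac{dJ}{da} = \int_{0}^{1} x^{a} \log{\left(x \right)} \, dx = - \frac{1}{\left(a + 1\right)^{2}}.$$

Repeating $4$ times in total — each differentiation brings down another $\ln x$ — gives
$$\frac{d^{4}J}{da^{4}} = \int_{0}^{1} x^{a} \log{\left(x \right)}^{4} \, dx = \frac{24}{\left(a + 1\right)^{5}},$$
and the integrand here is exactly the target integrand, so $I = \frac{24}{\left(a + 1\right)^{5}}$.

Setting $a = \frac{3}{2}$:
$$I = \frac{768}{3125}.$$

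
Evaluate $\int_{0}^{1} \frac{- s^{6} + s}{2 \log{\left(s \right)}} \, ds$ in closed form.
$- \frac{\log{\left(7 \right)}}{2} + \frac{\log{\left(2 \right)}}{2}$

Consider the one-parameter family: let $I(a) = \int_{0}^{1} \frac{s - s^{a}}{2 \log{\left(s \right)}} \, ds$.

Since $\dfrac{\partial}{\partial a}\,s^{a} = s^{a} \ln s$, the $\ln s$ in the denominator cancels and
$$\frac{dI}{da} = \int_{0}^{1} - \frac{1}{2} s^{a} \, ds = - \frac{1}{2} \left[\frac{s^{a+1}}{a+1}\right]_0^1 = - \frac{1}{2 a + 2}.$$

Integrating with respect to $a$ gives $I(a) = - \frac{\log{\left(a + 1 \right)}}{2} + \frac{\log{\left(2 \right)}}{2} + C$.

At $a = 1$ the integrand is identically $0$, so $I(1) = 0$. The closed form gives $0$, hence $C = 0$.

Setting $a = 6$:
$$I = - \frac{\log{\left(7 \right)}}{2} + \frac{\log{\left(2 \right)}}{2}.$$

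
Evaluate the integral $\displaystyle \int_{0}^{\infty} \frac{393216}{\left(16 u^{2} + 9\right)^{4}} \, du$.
$\frac{5120 \pi}{729}$

Begin with the known result
$$J(a) = \int_{0}^{\infty} \frac{6}{a^{2} + u^{2}} \, du = \frac{3 \pi}{a}.$$

Differentiating under the integral sign with respect to $a$,
$$\frac{dJ}{da} = \int_{0}^{\infty} - \frac{12 a}{\left(a^{2} + u^{2}\right)^{2}} \, du = - \frac{3 \pi}{a^{2}},$$
so $\int_{0}^{\infty} \frac{6}{\left(a^{2} + u^{2}\right)^{2}} \, du = \frac{3 \pi}{2 a^{3}}$.

Repeating — each differentiation of $1/(u^2+a^2)^j$ produces $-2ja/(u^2+a^2)^{j+1}$ — and dividing through by $-2ja$ at each step yields, after $3$ differentiations in total,
$$\int_{0}^{\infty} \frac{6}{\left(a^{2} + u^{2}\right)^{4}} \, du = \frac{15 \pi}{16 a^{7}}.$$

Setting $a = \frac{3}{4}$:
$$I = \frac{5120 \pi}{729}.$$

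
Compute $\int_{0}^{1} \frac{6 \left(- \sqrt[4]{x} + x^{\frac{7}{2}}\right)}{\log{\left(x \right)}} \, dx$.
$\log{\left(\frac{34012224}{15625} \right)}$

Replace the exponent $\frac{7}{2}$ by a parameter $a$: let $I(a) = \int_{0}^{1} \frac{6 \left(- \sqrt[4]{x} + x^{a}\right)}{\log{\left(x \right)}} \, dx$.

Since $\dfrac{\partial}{\partial a}\,x^{a} = x^{a} \ln x$, the $\ln x$ in the denominator cancels and
$$\frac{dI}{da} = \int_{0}^{1} 6 x^{a} \, dx = 6 \left[\frac{x^{a+1}}{a+1}\right]_0^1 = \frac{6}{a + 1}.$$

Integrating with respect to $a$ gives $I(a) = \log{\left(\frac{4096 \left(a + 1\right)^{6}}{15625} \right)} + C$.

At $a = \frac{1}{4}$ the integrand is identically $0$, so $I(\frac{1}{4}) = 0$. The closed form gives $0$, hence $C = 0$.

Setting $a = \frac{7}{2}$:
$$I = \log{\left(\frac{34012224}{15625} \right)}.$$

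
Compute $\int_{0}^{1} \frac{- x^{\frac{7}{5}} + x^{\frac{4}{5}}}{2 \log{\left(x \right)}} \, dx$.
$- \log{\left(2 \right)} + \frac{\log{\left(3 \right)}}{2}$

Introduce a parameter $a$ in the exponent: let $I(a) = \int_{0}^{1} \frac{- x^{\frac{7}{5}} + x^{a}}{2 \log{\left(x \right)}} \, dx$.

Since $\dfrac{\partial}{\partial a}\,x^{a} = x^{a} \ln x$, the $\ln x$ in the denominator cancels and
$$\frac{dI}{da} = \int_{0}^{1} \frac{1}{2} x^{a} \, dx = \frac{1}{2} \left[\frac{x^{a+1}}{a+1}\right]_0^1 = \frac{1}{2 \left(a + 1\right)}.$$

Integrating with respect to $a$ gives $I(a) = \log{\left(\frac{\sqrt{15} \sqrt{a + 1}}{6} \right)} + C$.

At $a = \frac{7}{5}$ the integrand is identically $0$, so $I(\frac{7}{5}) = 0$. The closed form gives $0$, hence $C = 0$.

Setting $a = \frac{4}{5}$:
$$I = - \log{\left(2 \right)} + \frac{\log{\left(3 \right)}}{2}.$$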